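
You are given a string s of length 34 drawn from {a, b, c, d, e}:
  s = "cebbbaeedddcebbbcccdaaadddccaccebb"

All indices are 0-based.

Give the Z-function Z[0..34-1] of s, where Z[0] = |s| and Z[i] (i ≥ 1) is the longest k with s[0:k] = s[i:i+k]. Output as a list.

Z[0]=34
i=1: outside box; Z[1]=0
i=2: outside box; Z[2]=0
i=3: outside box; Z[3]=0
i=4: outside box; Z[4]=0
i=5: outside box; Z[5]=0
i=6: outside box; Z[6]=0
i=7: outside box; Z[7]=0
i=8: outside box; Z[8]=0
i=9: outside box; Z[9]=0
i=10: outside box; Z[10]=0
i=11: outside box; Z[11]=5 extend→box=[11,16)
i=12: min(r-i=4, Z[1]=0)=0; Z[12]=0
i=13: min(r-i=3, Z[2]=0)=0; Z[13]=0
i=14: min(r-i=2, Z[3]=0)=0; Z[14]=0
i=15: min(r-i=1, Z[4]=0)=0; Z[15]=0
i=16: outside box; Z[16]=1 extend→box=[16,17)
i=17: outside box; Z[17]=1 extend→box=[17,18)
i=18: outside box; Z[18]=1 extend→box=[18,19)
i=19: outside box; Z[19]=0
i=20: outside box; Z[20]=0
i=21: outside box; Z[21]=0
i=22: outside box; Z[22]=0
i=23: outside box; Z[23]=0
i=24: outside box; Z[24]=0
i=25: outside box; Z[25]=0
i=26: outside box; Z[26]=1 extend→box=[26,27)
i=27: outside box; Z[27]=1 extend→box=[27,28)
i=28: outside box; Z[28]=0
i=29: outside box; Z[29]=1 extend→box=[29,30)
i=30: outside box; Z[30]=4 extend→box=[30,34)
i=31: min(r-i=3, Z[1]=0)=0; Z[31]=0
i=32: min(r-i=2, Z[2]=0)=0; Z[32]=0
i=33: min(r-i=1, Z[3]=0)=0; Z[33]=0

[34, 0, 0, 0, 0, 0, 0, 0, 0, 0, 0, 5, 0, 0, 0, 0, 1, 1, 1, 0, 0, 0, 0, 0, 0, 0, 1, 1, 0, 1, 4, 0, 0, 0]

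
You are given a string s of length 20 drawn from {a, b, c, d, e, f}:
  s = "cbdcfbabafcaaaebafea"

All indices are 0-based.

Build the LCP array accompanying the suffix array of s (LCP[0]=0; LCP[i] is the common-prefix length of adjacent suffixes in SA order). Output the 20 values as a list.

sorted suffixes:
  #0 SA[0]=19  'a'
  #1 SA[1]=11  'aaaebafea'
  #2 SA[2]=12  'aaebafea'
  #3 SA[3]=6  'abafcaaaebafea'
  #4 SA[4]=13  'aebafea'
  #5 SA[5]=8  'afcaaaebafea'
  #6 SA[6]=16  'afea'
  #7 SA[7]=5  'babafcaaaebafea'
  #8 SA[8]=7  'bafcaaaebafea'
  #9 SA[9]=15  'bafea'
  #10 SA[10]=1  'bdcfbabafcaaaebafea'
  #11 SA[11]=10  'caaaebafea'
  #12 SA[12]=0  'cbdcfbabafcaaaebafea'
  #13 SA[13]=3  'cfbabafcaaaebafea'
  #14 SA[14]=2  'dcfbabafcaaaebafea'
  #15 SA[15]=18  'ea'
  #16 SA[16]=14  'ebafea'
  #17 SA[17]=4  'fbabafcaaaebafea'
  #18 SA[18]=9  'fcaaaebafea'
  #19 SA[19]=17  'fea'

SA = [19, 11, 12, 6, 13, 8, 16, 5, 7, 15, 1, 10, 0, 3, 2, 18, 14, 4, 9, 17]
[i] adj suffixes → lcp
  [1] 19/11 → 1 ('a')
  [2] 11/12 → 2 ('aa')
  [3] 12/6 → 1 ('a')
  [4] 6/13 → 1 ('a')
  [5] 13/8 → 1 ('a')
  [6] 8/16 → 2 ('af')
  [7] 16/5 → 0 ('')
  [8] 5/7 → 2 ('ba')
  [9] 7/15 → 3 ('baf')
  [10] 15/1 → 1 ('b')
  [11] 1/10 → 0 ('')
  [12] 10/0 → 1 ('c')
  [13] 0/3 → 1 ('c')
  [14] 3/2 → 0 ('')
  [15] 2/18 → 0 ('')
  [16] 18/14 → 1 ('e')
  [17] 14/4 → 0 ('')
  [18] 4/9 → 1 ('f')
  [19] 9/17 → 1 ('f')

[0, 1, 2, 1, 1, 1, 2, 0, 2, 3, 1, 0, 1, 1, 0, 0, 1, 0, 1, 1]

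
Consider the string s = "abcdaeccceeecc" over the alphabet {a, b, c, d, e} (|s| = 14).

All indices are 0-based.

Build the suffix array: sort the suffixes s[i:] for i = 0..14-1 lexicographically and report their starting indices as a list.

[0, 4, 1, 13, 12, 6, 7, 2, 8, 3, 11, 5, 10, 9]

rank | idx | suffix
   0 |   0 | abcdaeccceeecc
   1 |   4 | aeccceeecc
   2 |   1 | bcdaeccceeecc
   3 |  13 | c
   4 |  12 | cc
   5 |   6 | ccceeecc
   6 |   7 | cceeecc
   7 |   2 | cdaeccceeecc
   8 |   8 | ceeecc
   9 |   3 | daeccceeecc
  10 |  11 | ecc
  11 |   5 | eccceeecc
  12 |  10 | eecc
  13 |   9 | eeecc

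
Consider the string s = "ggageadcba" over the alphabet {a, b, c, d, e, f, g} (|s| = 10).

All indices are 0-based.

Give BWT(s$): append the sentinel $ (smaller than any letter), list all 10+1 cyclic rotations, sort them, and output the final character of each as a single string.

abegcdagga$

rank  rotation     last
    0  $ggageadcba  a
    1  a$ggageadcb  b
    2  adcba$ggage  e
    3  ageadcba$gg  g
    4  ba$ggageadc  c
    5  cba$ggagead  d
    6  dcba$ggagea  a
    7  eadcba$ggag  g
    8  gageadcba$g  g
    9  geadcba$gga  a
   10  ggageadcba$  $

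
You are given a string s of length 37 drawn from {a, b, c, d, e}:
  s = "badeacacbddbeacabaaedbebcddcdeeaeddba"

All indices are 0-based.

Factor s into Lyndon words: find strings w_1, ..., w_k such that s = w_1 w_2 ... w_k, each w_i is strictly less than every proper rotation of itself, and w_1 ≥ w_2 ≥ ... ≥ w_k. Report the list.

emit factor 1: 'b' (i=0, period=1)
emit factor 2: 'ade' (i=1, period=3)
emit factor 3: 'acacbddbe' (i=4, period=9)
emit factor 4: 'ac' (i=13, period=2)
emit factor 5: 'ab' (i=15, period=2)
emit factor 6: 'aaedbebcddcdeeaeddb' (i=17, period=19)
emit factor 7: 'a' (i=36, period=1)

["b", "ade", "acacbddbe", "ac", "ab", "aaedbebcddcdeeaeddb", "a"]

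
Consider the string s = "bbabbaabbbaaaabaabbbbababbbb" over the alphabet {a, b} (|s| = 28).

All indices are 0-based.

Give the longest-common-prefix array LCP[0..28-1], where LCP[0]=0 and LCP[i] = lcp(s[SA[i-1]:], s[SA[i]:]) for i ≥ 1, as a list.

sorted suffixes:
  #0 SA[0]=10  'aaaabaabbbbababbbb'
  #1 SA[1]=11  'aaabaabbbbababbbb'
  #2 SA[2]=12  'aabaabbbbababbbb'
  #3 SA[3]=5  'aabbbaaaabaabbbbababbbb'
  #4 SA[4]=15  'aabbbbababbbb'
  #5 SA[5]=13  'abaabbbbababbbb'
  #6 SA[6]=21  'ababbbb'
  #7 SA[7]=2  'abbaabbbaaaabaabbbbababbbb'
  #8 SA[8]=6  'abbbaaaabaabbbbababbbb'
  #9 SA[9]=23  'abbbb'
  #10 SA[10]=16  'abbbbababbbb'
  #11 SA[11]=27  'b'
  #12 SA[12]=9  'baaaabaabbbbababbbb'
  #13 SA[13]=4  'baabbbaaaabaabbbbababbbb'
  #14 SA[14]=14  'baabbbbababbbb'
  #15 SA[15]=20  'bababbbb'
  #16 SA[16]=1  'babbaabbbaaaabaabbbbababbbb'
  #17 SA[17]=22  'babbbb'
  #18 SA[18]=26  'bb'
  #19 SA[19]=8  'bbaaaabaabbbbababbbb'
  #20 SA[20]=3  'bbaabbbaaaabaabbbbababbbb'
  #21 SA[21]=19  'bbababbbb'
  #22 SA[22]=0  'bbabbaabbbaaaabaabbbbababbbb'
  #23 SA[23]=25  'bbb'
  #24 SA[24]=7  'bbbaaaabaabbbbababbbb'
  #25 SA[25]=18  'bbbababbbb'
  #26 SA[26]=24  'bbbb'
  #27 SA[27]=17  'bbbbababbbb'

SA = [10, 11, 12, 5, 15, 13, 21, 2, 6, 23, 16, 27, 9, 4, 14, 20, 1, 22, 26, 8, 3, 19, 0, 25, 7, 18, 24, 17]
i: (SA[i-1],SA[i]) lcp shared
  1: (10,11) 3 'aaa'
  2: (11,12) 2 'aa'
  3: (12,5) 3 'aab'
  4: (5,15) 5 'aabbb'
  5: (15,13) 1 'a'
  6: (13,21) 3 'aba'
  7: (21,2) 2 'ab'
  8: (2,6) 3 'abb'
  9: (6,23) 4 'abbb'
  10: (23,16) 5 'abbbb'
  11: (16,27) 0 ''
  12: (27,9) 1 'b'
  13: (9,4) 3 'baa'
  14: (4,14) 6 'baabbb'
  15: (14,20) 2 'ba'
  16: (20,1) 3 'bab'
  17: (1,22) 4 'babb'
  18: (22,26) 1 'b'
  19: (26,8) 2 'bb'
  20: (8,3) 4 'bbaa'
  21: (3,19) 3 'bba'
  22: (19,0) 4 'bbab'
  23: (0,25) 2 'bb'
  24: (25,7) 3 'bbb'
  25: (7,18) 4 'bbba'
  26: (18,24) 3 'bbb'
  27: (24,17) 4 'bbbb'

[0, 3, 2, 3, 5, 1, 3, 2, 3, 4, 5, 0, 1, 3, 6, 2, 3, 4, 1, 2, 4, 3, 4, 2, 3, 4, 3, 4]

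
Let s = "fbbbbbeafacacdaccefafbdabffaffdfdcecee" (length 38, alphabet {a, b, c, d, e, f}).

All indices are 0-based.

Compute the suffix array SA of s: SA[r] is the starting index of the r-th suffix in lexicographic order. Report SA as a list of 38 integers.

[23, 9, 14, 11, 7, 19, 27, 1, 2, 3, 4, 21, 5, 24, 10, 15, 12, 33, 35, 16, 22, 13, 32, 30, 37, 6, 34, 36, 17, 8, 18, 26, 0, 20, 31, 29, 25, 28]

sorted suffixes:
  #0 SA[0]=23  'abffaffdfdcecee'
  #1 SA[1]=9  'acacdaccefafbdabffaffdfdcecee'
  #2 SA[2]=14  'accefafbdabffaffdfdcecee'
  #3 SA[3]=11  'acdaccefafbdabffaffdfdcecee'
  #4 SA[4]=7  'afacacdaccefafbdabffaffdfdcecee'
  #5 SA[5]=19  'afbdabffaffdfdcecee'
  #6 SA[6]=27  'affdfdcecee'
  #7 SA[7]=1  'bbbbbeafacacdaccefafbdabffaffdfdcecee'
  #8 SA[8]=2  'bbbbeafacacdaccefafbdabffaffdfdcecee'
  #9 SA[9]=3  'bbbeafacacdaccefafbdabffaffdfdcecee'
  #10 SA[10]=4  'bbeafacacdaccefafbdabffaffdfdcecee'
  #11 SA[11]=21  'bdabffaffdfdcecee'
  #12 SA[12]=5  'beafacacdaccefafbdabffaffdfdcecee'
  #13 SA[13]=24  'bffaffdfdcecee'
  #14 SA[14]=10  'cacdaccefafbdabffaffdfdcecee'
  #15 SA[15]=15  'ccefafbdabffaffdfdcecee'
  #16 SA[16]=12  'cdaccefafbdabffaffdfdcecee'
  #17 SA[17]=33  'cecee'
  #18 SA[18]=35  'cee'
  #19 SA[19]=16  'cefafbdabffaffdfdcecee'
  #20 SA[20]=22  'dabffaffdfdcecee'
  #21 SA[21]=13  'daccefafbdabffaffdfdcecee'
  #22 SA[22]=32  'dcecee'
  #23 SA[23]=30  'dfdcecee'
  #24 SA[24]=37  'e'
  #25 SA[25]=6  'eafacacdaccefafbdabffaffdfdcecee'
  #26 SA[26]=34  'ecee'
  #27 SA[27]=36  'ee'
  #28 SA[28]=17  'efafbdabffaffdfdcecee'
  #29 SA[29]=8  'facacdaccefafbdabffaffdfdcecee'
  #30 SA[30]=18  'fafbdabffaffdfdcecee'
  #31 SA[31]=26  'faffdfdcecee'
  #32 SA[32]=0  'fbbbbbeafacacdaccefafbdabffaffdfdcecee'
  #33 SA[33]=20  'fbdabffaffdfdcecee'
  #34 SA[34]=31  'fdcecee'
  #35 SA[35]=29  'fdfdcecee'
  #36 SA[36]=25  'ffaffdfdcecee'
  #37 SA[37]=28  'ffdfdcecee'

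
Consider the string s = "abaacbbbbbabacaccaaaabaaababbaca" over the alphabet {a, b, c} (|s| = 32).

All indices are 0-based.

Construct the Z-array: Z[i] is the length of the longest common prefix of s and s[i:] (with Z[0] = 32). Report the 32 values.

Z[0]=32
i=1: outside box; Z[1]=0
i=2: outside box; Z[2]=1 extend→box=[2,3)
i=3: outside box; Z[3]=1 extend→box=[3,4)
i=4: outside box; Z[4]=0
i=5: outside box; Z[5]=0
i=6: outside box; Z[6]=0
i=7: outside box; Z[7]=0
i=8: outside box; Z[8]=0
i=9: outside box; Z[9]=0
i=10: outside box; Z[10]=3 extend→box=[10,13)
i=11: min(r-i=2, Z[1]=0)=0; Z[11]=0
i=12: min(r-i=1, Z[2]=1)=1; Z[12]=1
i=13: outside box; Z[13]=0
i=14: outside box; Z[14]=1 extend→box=[14,15)
i=15: outside box; Z[15]=0
i=16: outside box; Z[16]=0
i=17: outside box; Z[17]=1 extend→box=[17,18)
i=18: outside box; Z[18]=1 extend→box=[18,19)
i=19: outside box; Z[19]=1 extend→box=[19,20)
i=20: outside box; Z[20]=4 extend→box=[20,24)
i=21: min(r-i=3, Z[1]=0)=0; Z[21]=0
i=22: min(r-i=2, Z[2]=1)=1; Z[22]=1
i=23: min(r-i=1, Z[3]=1)=1; Z[23]=1
i=24: outside box; Z[24]=3 extend→box=[24,27)
i=25: min(r-i=2, Z[1]=0)=0; Z[25]=0
i=26: min(r-i=1, Z[2]=1)=1; Z[26]=2 extend→box=[26,28)
i=27: min(r-i=1, Z[1]=0)=0; Z[27]=0
i=28: outside box; Z[28]=0
i=29: outside box; Z[29]=1 extend→box=[29,30)
i=30: outside box; Z[30]=0
i=31: outside box; Z[31]=1 extend→box=[31,32)

[32, 0, 1, 1, 0, 0, 0, 0, 0, 0, 3, 0, 1, 0, 1, 0, 0, 1, 1, 1, 4, 0, 1, 1, 3, 0, 2, 0, 0, 1, 0, 1]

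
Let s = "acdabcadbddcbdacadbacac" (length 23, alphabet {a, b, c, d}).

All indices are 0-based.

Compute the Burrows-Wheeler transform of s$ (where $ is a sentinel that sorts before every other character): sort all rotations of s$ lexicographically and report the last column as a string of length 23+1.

cdcbd$ccdacdaaabdacbaadb

rank  rotation                  last
    0  $acdabcadbddcbdacadbacac  c
    1  abcadbddcbdacadbacac$acd  d
    2  ac$acdabcadbddcbdacadbac  c
    3  acac$acdabcadbddcbdacadb  b
    4  acadbacac$acdabcadbddcbd  d
    5  acdabcadbddcbdacadbacac$  $
    6  adbacac$acdabcadbddcbdac  c
    7  adbddcbdacadbacac$acdabc  c
    8  bacac$acdabcadbddcbdacad  d
    9  bcadbddcbdacadbacac$acda  a
   10  bdacadbacac$acdabcadbddc  c
   11  bddcbdacadbacac$acdabcad  d
   12  c$acdabcadbddcbdacadbaca  a
   13  cac$acdabcadbddcbdacadba  a
   14  cadbacac$acdabcadbddcbda  a
   15  cadbddcbdacadbacac$acdab  b
   16  cbdacadbacac$acdabcadbdd  d
   17  cdabcadbddcbdacadbacac$a  a
   18  dabcadbddcbdacadbacac$ac  c
   19  dacadbacac$acdabcadbddcb  b
   20  dbacac$acdabcadbddcbdaca  a
   21  dbddcbdacadbacac$acdabca  a
   22  dcbdacadbacac$acdabcadbd  d
   23  ddcbdacadbacac$acdabcadb  b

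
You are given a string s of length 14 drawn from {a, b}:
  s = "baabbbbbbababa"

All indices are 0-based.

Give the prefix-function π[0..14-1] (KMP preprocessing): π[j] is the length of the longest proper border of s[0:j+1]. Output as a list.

[0, 0, 0, 1, 1, 1, 1, 1, 1, 2, 1, 2, 1, 2]

π[0] = 0
j=1 s[j]='a': π[1]=0 (border '')
j=2 s[j]='a': π[2]=0 (border '')
j=3 s[j]='b': π[3]=1 (border 'b')
j=4 s[j]='b': k: 1→0; π[4]=1 (border 'b')
j=5 s[j]='b': k: 1→0; π[5]=1 (border 'b')
j=6 s[j]='b': k: 1→0; π[6]=1 (border 'b')
j=7 s[j]='b': k: 1→0; π[7]=1 (border 'b')
j=8 s[j]='b': k: 1→0; π[8]=1 (border 'b')
j=9 s[j]='a': π[9]=2 (border 'ba')
j=10 s[j]='b': k: 2→0; π[10]=1 (border 'b')
j=11 s[j]='a': π[11]=2 (border 'ba')
j=12 s[j]='b': k: 2→0; π[12]=1 (border 'b')
j=13 s[j]='a': π[13]=2 (border 'ba')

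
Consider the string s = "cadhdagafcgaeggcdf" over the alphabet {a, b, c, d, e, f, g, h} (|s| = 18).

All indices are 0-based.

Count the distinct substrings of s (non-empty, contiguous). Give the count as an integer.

159

sorted suffixes:
  #0 SA[0]=1  'adhdagafcgaeggcdf'
  #1 SA[1]=11  'aeggcdf'
  #2 SA[2]=7  'afcgaeggcdf'
  #3 SA[3]=5  'agafcgaeggcdf'
  #4 SA[4]=0  'cadhdagafcgaeggcdf'
  #5 SA[5]=15  'cdf'
  #6 SA[6]=9  'cgaeggcdf'
  #7 SA[7]=4  'dagafcgaeggcdf'
  #8 SA[8]=16  'df'
  #9 SA[9]=2  'dhdagafcgaeggcdf'
  #10 SA[10]=12  'eggcdf'
  #11 SA[11]=17  'f'
  #12 SA[12]=8  'fcgaeggcdf'
  #13 SA[13]=10  'gaeggcdf'
  #14 SA[14]=6  'gafcgaeggcdf'
  #15 SA[15]=14  'gcdf'
  #16 SA[16]=13  'ggcdf'
  #17 SA[17]=3  'hdagafcgaeggcdf'

SA = [1, 11, 7, 5, 0, 15, 9, 4, 16, 2, 12, 17, 8, 10, 6, 14, 13, 3]
rank  pair      lcp
   1  s[1:],s[11:]  1  'a'
   2  s[11:],s[7:]  1  'a'
   3  s[7:],s[5:]  1  'a'
   4  s[5:],s[0:]  0  ''
   5  s[0:],s[15:]  1  'c'
   6  s[15:],s[9:]  1  'c'
   7  s[9:],s[4:]  0  ''
   8  s[4:],s[16:]  1  'd'
   9  s[16:],s[2:]  1  'd'
  10  s[2:],s[12:]  0  ''
  11  s[12:],s[17:]  0  ''
  12  s[17:],s[8:]  1  'f'
  13  s[8:],s[10:]  0  ''
  14  s[10:],s[6:]  2  'ga'
  15  s[6:],s[14:]  1  'g'
  16  s[14:],s[13:]  1  'g'
  17  s[13:],s[3:]  0  ''

n(n+1)/2 = 18·19/2 = 171
Σ LCP = 0 + 1 + 1 + 1 + 0 + 1 + 1 + 0 + 1 + 1 + 0 + 0 + 1 + 0 + 2 + 1 + 1 + 0 = 12
distinct = 171 − 12 = 159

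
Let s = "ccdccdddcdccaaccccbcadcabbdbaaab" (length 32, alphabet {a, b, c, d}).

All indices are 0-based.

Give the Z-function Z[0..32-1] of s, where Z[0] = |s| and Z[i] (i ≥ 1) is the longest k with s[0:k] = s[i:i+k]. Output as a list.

[32, 1, 0, 3, 1, 0, 0, 0, 1, 0, 2, 1, 0, 0, 2, 2, 2, 1, 0, 1, 0, 0, 1, 0, 0, 0, 0, 0, 0, 0, 0, 0]

Z[0]=32
i=1: outside box; Z[1]=1 scan→box=[1,2)
i=2: outside box; Z[2]=0
i=3: outside box; Z[3]=3 scan→box=[3,6)
i=4: min(r-i=2, Z[1]=1)=1; Z[4]=1
i=5: min(r-i=1, Z[2]=0)=0; Z[5]=0
i=6: outside box; Z[6]=0
i=7: outside box; Z[7]=0
i=8: outside box; Z[8]=1 scan→box=[8,9)
i=9: outside box; Z[9]=0
i=10: outside box; Z[10]=2 scan→box=[10,12)
i=11: min(r-i=1, Z[1]=1)=1; Z[11]=1
i=12: outside box; Z[12]=0
i=13: outside box; Z[13]=0
i=14: outside box; Z[14]=2 scan→box=[14,16)
i=15: min(r-i=1, Z[1]=1)=1; Z[15]=2 scan→box=[15,17)
i=16: min(r-i=1, Z[1]=1)=1; Z[16]=2 scan→box=[16,18)
i=17: min(r-i=1, Z[1]=1)=1; Z[17]=1
i=18: outside box; Z[18]=0
i=19: outside box; Z[19]=1 scan→box=[19,20)
i=20: outside box; Z[20]=0
i=21: outside box; Z[21]=0
i=22: outside box; Z[22]=1 scan→box=[22,23)
i=23: outside box; Z[23]=0
i=24: outside box; Z[24]=0
i=25: outside box; Z[25]=0
i=26: outside box; Z[26]=0
i=27: outside box; Z[27]=0
i=28: outside box; Z[28]=0
i=29: outside box; Z[29]=0
i=30: outside box; Z[30]=0
i=31: outside box; Z[31]=0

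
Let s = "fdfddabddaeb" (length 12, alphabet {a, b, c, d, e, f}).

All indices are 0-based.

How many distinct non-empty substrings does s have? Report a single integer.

rank | idx | suffix
   0 |   5 | abddaeb
   1 |   9 | aeb
   2 |  11 | b
   3 |   6 | bddaeb
   4 |   4 | dabddaeb
   5 |   8 | daeb
   6 |   3 | ddabddaeb
   7 |   7 | ddaeb
   8 |   1 | dfddabddaeb
   9 |  10 | eb
  10 |   2 | fddabddaeb
  11 |   0 | fdfddabddaeb

SA = [5, 9, 11, 6, 4, 8, 3, 7, 1, 10, 2, 0]
i: (SA[i-1],SA[i]) lcp shared
  1: (5,9) 1 'a'
  2: (9,11) 0 ''
  3: (11,6) 1 'b'
  4: (6,4) 0 ''
  5: (4,8) 2 'da'
  6: (8,3) 1 'd'
  7: (3,7) 3 'dda'
  8: (7,1) 1 'd'
  9: (1,10) 0 ''
  10: (10,2) 0 ''
  11: (2,0) 2 'fd'

n(n+1)/2 = 12·13/2 = 78
Σ LCP = 0 + 1 + 0 + 1 + 0 + 2 + 1 + 3 + 1 + 0 + 0 + 2 = 11
distinct = 78 − 11 = 67

67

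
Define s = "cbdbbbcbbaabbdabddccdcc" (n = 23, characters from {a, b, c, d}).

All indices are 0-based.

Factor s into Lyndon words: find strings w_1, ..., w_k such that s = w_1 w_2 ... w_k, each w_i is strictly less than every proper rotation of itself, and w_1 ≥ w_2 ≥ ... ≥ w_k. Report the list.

["c", "bd", "bbbc", "b", "b", "aabbdabddccdcc"]

emit factor 1: 'c' (i=0, period=1)
emit factor 2: 'bd' (i=1, period=2)
emit factor 3: 'bbbc' (i=3, period=4)
emit factor 4: 'b' (i=7, period=1)
emit factor 5: 'b' (i=8, period=1)
emit factor 6: 'aabbdabddccdcc' (i=9, period=14)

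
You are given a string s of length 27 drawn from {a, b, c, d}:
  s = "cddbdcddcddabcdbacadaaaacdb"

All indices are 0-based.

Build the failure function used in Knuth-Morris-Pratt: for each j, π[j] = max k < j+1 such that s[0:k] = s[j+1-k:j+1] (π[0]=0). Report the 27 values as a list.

π[0] = 0
j=1 s[j]='d': π[1]=0 (border '')
j=2 s[j]='d': π[2]=0 (border '')
j=3 s[j]='b': π[3]=0 (border '')
j=4 s[j]='d': π[4]=0 (border '')
j=5 s[j]='c': π[5]=1 (border 'c')
j=6 s[j]='d': π[6]=2 (border 'cd')
j=7 s[j]='d': π[7]=3 (border 'cdd')
j=8 s[j]='c': k: 3→0; π[8]=1 (border 'c')
j=9 s[j]='d': π[9]=2 (border 'cd')
j=10 s[j]='d': π[10]=3 (border 'cdd')
j=11 s[j]='a': k: 3→0; π[11]=0 (border '')
j=12 s[j]='b': π[12]=0 (border '')
j=13 s[j]='c': π[13]=1 (border 'c')
j=14 s[j]='d': π[14]=2 (border 'cd')
j=15 s[j]='b': k: 2→0; π[15]=0 (border '')
j=16 s[j]='a': π[16]=0 (border '')
j=17 s[j]='c': π[17]=1 (border 'c')
j=18 s[j]='a': k: 1→0; π[18]=0 (border '')
j=19 s[j]='d': π[19]=0 (border '')
j=20 s[j]='a': π[20]=0 (border '')
j=21 s[j]='a': π[21]=0 (border '')
j=22 s[j]='a': π[22]=0 (border '')
j=23 s[j]='a': π[23]=0 (border '')
j=24 s[j]='c': π[24]=1 (border 'c')
j=25 s[j]='d': π[25]=2 (border 'cd')
j=26 s[j]='b': k: 2→0; π[26]=0 (border '')

[0, 0, 0, 0, 0, 1, 2, 3, 1, 2, 3, 0, 0, 1, 2, 0, 0, 1, 0, 0, 0, 0, 0, 0, 1, 2, 0]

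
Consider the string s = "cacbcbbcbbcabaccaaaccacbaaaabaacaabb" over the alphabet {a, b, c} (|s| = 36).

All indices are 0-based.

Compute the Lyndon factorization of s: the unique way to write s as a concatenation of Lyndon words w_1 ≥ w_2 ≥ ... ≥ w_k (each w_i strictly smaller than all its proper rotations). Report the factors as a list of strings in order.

["c", "acbcbbcbbc", "abacc", "aaaccacb", "aaaabaacaabb"]

emit factor 1: 'c' (i=0, period=1)
emit factor 2: 'acbcbbcbbc' (i=1, period=10)
emit factor 3: 'abacc' (i=11, period=5)
emit factor 4: 'aaaccacb' (i=16, period=8)
emit factor 5: 'aaaabaacaabb' (i=24, period=12)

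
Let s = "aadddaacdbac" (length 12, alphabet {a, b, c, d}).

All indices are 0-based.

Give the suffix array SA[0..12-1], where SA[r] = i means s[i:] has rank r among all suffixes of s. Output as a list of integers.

rank→(start, suffix):
  0 → (5, 'aacdbac')
  1 → (0, 'aadddaacdbac')
  2 → (10, 'ac')
  3 → (6, 'acdbac')
  4 → (1, 'adddaacdbac')
  5 → (9, 'bac')
  6 → (11, 'c')
  7 → (7, 'cdbac')
  8 → (4, 'daacdbac')
  9 → (8, 'dbac')
  10 → (3, 'ddaacdbac')
  11 → (2, 'dddaacdbac')

[5, 0, 10, 6, 1, 9, 11, 7, 4, 8, 3, 2]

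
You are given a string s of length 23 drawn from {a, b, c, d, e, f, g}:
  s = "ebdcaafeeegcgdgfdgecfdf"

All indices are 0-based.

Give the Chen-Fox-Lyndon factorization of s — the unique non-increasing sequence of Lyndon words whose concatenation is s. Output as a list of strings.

emit factor 1: 'e' (i=0, period=1)
emit factor 2: 'bdc' (i=1, period=3)
emit factor 3: 'aafeeegcgdgfdgecfdf' (i=4, period=19)

["e", "bdc", "aafeeegcgdgfdgecfdf"]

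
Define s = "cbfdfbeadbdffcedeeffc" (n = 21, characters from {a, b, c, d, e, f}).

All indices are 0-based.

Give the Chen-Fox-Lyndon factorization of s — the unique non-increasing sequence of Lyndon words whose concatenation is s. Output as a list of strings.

emit factor 1: 'c' (i=0, period=1)
emit factor 2: 'bfdf' (i=1, period=4)
emit factor 3: 'be' (i=5, period=2)
emit factor 4: 'adbdffcedeeffc' (i=7, period=14)

["c", "bfdf", "be", "adbdffcedeeffc"]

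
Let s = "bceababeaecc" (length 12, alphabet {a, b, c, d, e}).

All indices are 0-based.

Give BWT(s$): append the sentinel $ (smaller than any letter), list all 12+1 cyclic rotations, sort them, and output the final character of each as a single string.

rank  rotation       last
    0  $bceababeaecc  c
    1  ababeaecc$bce  e
    2  abeaecc$bceab  b
    3  aecc$bceababe  e
    4  babeaecc$bcea  a
    5  bceababeaecc$  $
    6  beaecc$bceaba  a
    7  c$bceababeaec  c
    8  cc$bceababeae  e
    9  ceababeaecc$b  b
   10  eababeaecc$bc  c
   11  eaecc$bceabab  b
   12  ecc$bceababea  a

cebea$acebcba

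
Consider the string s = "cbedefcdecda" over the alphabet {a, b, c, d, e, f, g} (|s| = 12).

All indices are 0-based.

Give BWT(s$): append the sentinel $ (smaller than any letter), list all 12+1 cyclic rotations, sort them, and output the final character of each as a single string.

adc$efccedbde

rank  rotation       last
    0  $cbedefcdecda  a
    1  a$cbedefcdecd  d
    2  bedefcdecda$c  c
    3  cbedefcdecda$  $
    4  cda$cbedefcde  e
    5  cdecda$cbedef  f
    6  da$cbedefcdec  c
    7  decda$cbedefc  c
    8  defcdecda$cbe  e
    9  ecda$cbedefcd  d
   10  edefcdecda$cb  b
   11  efcdecda$cbed  d
   12  fcdecda$cbede  e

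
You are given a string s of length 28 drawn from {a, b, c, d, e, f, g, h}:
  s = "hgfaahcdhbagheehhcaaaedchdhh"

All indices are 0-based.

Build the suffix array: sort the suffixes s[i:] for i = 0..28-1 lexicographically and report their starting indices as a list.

[18, 19, 3, 20, 10, 4, 9, 17, 6, 23, 22, 7, 25, 21, 13, 14, 2, 1, 11, 27, 8, 16, 5, 24, 12, 0, 26, 15]

rank→(start, suffix):
  0 → (18, 'aaaedchdhh')
  1 → (19, 'aaedchdhh')
  2 → (3, 'aahcdhbagheehhcaaaedchdhh')
  3 → (20, 'aedchdhh')
  4 → (10, 'agheehhcaaaedchdhh')
  5 → (4, 'ahcdhbagheehhcaaaedchdhh')
  6 → (9, 'bagheehhcaaaedchdhh')
  7 → (17, 'caaaedchdhh')
  8 → (6, 'cdhbagheehhcaaaedchdhh')
  9 → (23, 'chdhh')
  10 → (22, 'dchdhh')
  11 → (7, 'dhbagheehhcaaaedchdhh')
  12 → (25, 'dhh')
  13 → (21, 'edchdhh')
  14 → (13, 'eehhcaaaedchdhh')
  15 → (14, 'ehhcaaaedchdhh')
  16 → (2, 'faahcdhbagheehhcaaaedchdhh')
  17 → (1, 'gfaahcdhbagheehhcaaaedchdhh')
  18 → (11, 'gheehhcaaaedchdhh')
  19 → (27, 'h')
  20 → (8, 'hbagheehhcaaaedchdhh')
  21 → (16, 'hcaaaedchdhh')
  22 → (5, 'hcdhbagheehhcaaaedchdhh')
  23 → (24, 'hdhh')
  24 → (12, 'heehhcaaaedchdhh')
  25 → (0, 'hgfaahcdhbagheehhcaaaedchdhh')
  26 → (26, 'hh')
  27 → (15, 'hhcaaaedchdhh')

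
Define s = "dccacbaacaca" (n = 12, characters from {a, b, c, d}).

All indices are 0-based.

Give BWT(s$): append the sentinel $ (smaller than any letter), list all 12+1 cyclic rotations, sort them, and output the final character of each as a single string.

rank  rotation       last
    0  $dccacbaacaca  a
    1  a$dccacbaacac  c
    2  aacaca$dccacb  b
    3  aca$dccacbaac  c
    4  acaca$dccacba  a
    5  acbaacaca$dcc  c
    6  baacaca$dccac  c
    7  ca$dccacbaaca  a
    8  caca$dccacbaa  a
    9  cacbaacaca$dc  c
   10  cbaacaca$dcca  a
   11  ccacbaacaca$d  d
   12  dccacbaacaca$  $

acbcaccaacad$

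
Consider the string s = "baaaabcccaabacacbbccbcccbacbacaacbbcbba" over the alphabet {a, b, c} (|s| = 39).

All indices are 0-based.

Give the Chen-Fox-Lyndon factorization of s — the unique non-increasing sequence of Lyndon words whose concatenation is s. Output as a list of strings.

["b", "aaaabcccaabacacbbccbcccbacbacaacbbcbb", "a"]

emit factor 1: 'b' (i=0, period=1)
emit factor 2: 'aaaabcccaabacacbbccbcccbacbacaacbbcbb' (i=1, period=37)
emit factor 3: 'a' (i=38, period=1)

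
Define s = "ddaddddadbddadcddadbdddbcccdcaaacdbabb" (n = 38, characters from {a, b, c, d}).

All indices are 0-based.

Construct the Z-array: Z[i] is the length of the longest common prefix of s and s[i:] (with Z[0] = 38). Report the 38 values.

[38, 1, 0, 2, 2, 4, 1, 0, 1, 0, 4, 1, 0, 1, 0, 4, 1, 0, 1, 0, 2, 2, 1, 0, 0, 0, 0, 1, 0, 0, 0, 0, 0, 1, 0, 0, 0, 0]

Z[0]=38
i=1: fresh scan; Z[1]=1 grow→box=[1,2)
i=2: fresh scan; Z[2]=0
i=3: fresh scan; Z[3]=2 grow→box=[3,5)
i=4: min(r-i=1, Z[1]=1)=1; Z[4]=2 grow→box=[4,6)
i=5: min(r-i=1, Z[1]=1)=1; Z[5]=4 grow→box=[5,9)
i=6: min(r-i=3, Z[1]=1)=1; Z[6]=1
i=7: min(r-i=2, Z[2]=0)=0; Z[7]=0
i=8: min(r-i=1, Z[3]=2)=1; Z[8]=1
i=9: fresh scan; Z[9]=0
i=10: fresh scan; Z[10]=4 grow→box=[10,14)
i=11: min(r-i=3, Z[1]=1)=1; Z[11]=1
i=12: min(r-i=2, Z[2]=0)=0; Z[12]=0
i=13: min(r-i=1, Z[3]=2)=1; Z[13]=1
i=14: fresh scan; Z[14]=0
i=15: fresh scan; Z[15]=4 grow→box=[15,19)
i=16: min(r-i=3, Z[1]=1)=1; Z[16]=1
i=17: min(r-i=2, Z[2]=0)=0; Z[17]=0
i=18: min(r-i=1, Z[3]=2)=1; Z[18]=1
i=19: fresh scan; Z[19]=0
i=20: fresh scan; Z[20]=2 grow→box=[20,22)
i=21: min(r-i=1, Z[1]=1)=1; Z[21]=2 grow→box=[21,23)
i=22: min(r-i=1, Z[1]=1)=1; Z[22]=1
i=23: fresh scan; Z[23]=0
i=24: fresh scan; Z[24]=0
i=25: fresh scan; Z[25]=0
i=26: fresh scan; Z[26]=0
i=27: fresh scan; Z[27]=1 grow→box=[27,28)
i=28: fresh scan; Z[28]=0
i=29: fresh scan; Z[29]=0
i=30: fresh scan; Z[30]=0
i=31: fresh scan; Z[31]=0
i=32: fresh scan; Z[32]=0
i=33: fresh scan; Z[33]=1 grow→box=[33,34)
i=34: fresh scan; Z[34]=0
i=35: fresh scan; Z[35]=0
i=36: fresh scan; Z[36]=0
i=37: fresh scan; Z[37]=0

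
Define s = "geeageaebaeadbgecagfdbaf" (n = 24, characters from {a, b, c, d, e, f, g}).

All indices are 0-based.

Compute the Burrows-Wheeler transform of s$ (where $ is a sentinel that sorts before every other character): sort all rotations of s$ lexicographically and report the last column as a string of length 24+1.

febebeceddefaageaggagab$a

rank  rotation                   last
    0  $geeageaebaeadbgecagfdbaf  f
    1  adbgecagfdbaf$geeageaebae  e
    2  aeadbgecagfdbaf$geeageaeb  b
    3  aebaeadbgecagfdbaf$geeage  e
    4  af$geeageaebaeadbgecagfdb  b
    5  ageaebaeadbgecagfdbaf$gee  e
    6  agfdbaf$geeageaebaeadbgec  c
    7  baeadbgecagfdbaf$geeageae  e
    8  baf$geeageaebaeadbgecagfd  d
    9  bgecagfdbaf$geeageaebaead  d
   10  cagfdbaf$geeageaebaeadbge  e
   11  dbaf$geeageaebaeadbgecagf  f
   12  dbgecagfdbaf$geeageaebaea  a
   13  eadbgecagfdbaf$geeageaeba  a
   14  eaebaeadbgecagfdbaf$geeag  g
   15  eageaebaeadbgecagfdbaf$ge  e
   16  ebaeadbgecagfdbaf$geeagea  a
   17  ecagfdbaf$geeageaebaeadbg  g
   18  eeageaebaeadbgecagfdbaf$g  g
   19  f$geeageaebaeadbgecagfdba  a
   20  fdbaf$geeageaebaeadbgecag  g
   21  geaebaeadbgecagfdbaf$geea  a
   22  gecagfdbaf$geeageaebaeadb  b
   23  geeageaebaeadbgecagfdbaf$  $
   24  gfdbaf$geeageaebaeadbgeca  a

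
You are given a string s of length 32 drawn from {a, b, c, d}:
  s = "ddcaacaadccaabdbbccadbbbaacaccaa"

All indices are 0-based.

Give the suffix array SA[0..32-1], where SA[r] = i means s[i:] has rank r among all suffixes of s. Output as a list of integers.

[31, 30, 11, 3, 24, 6, 12, 4, 25, 27, 19, 7, 23, 22, 21, 15, 16, 13, 29, 10, 2, 5, 26, 18, 28, 9, 17, 20, 14, 1, 8, 0]

rank | idx | suffix
   0 |  31 | a
   1 |  30 | aa
   2 |  11 | aabdbbccadbbbaacaccaa
   3 |   3 | aacaadccaabdbbccadbbbaacaccaa
   4 |  24 | aacaccaa
   5 |   6 | aadccaabdbbccadbbbaacaccaa
   6 |  12 | abdbbccadbbbaacaccaa
   7 |   4 | acaadccaabdbbccadbbbaacaccaa
   8 |  25 | acaccaa
   9 |  27 | accaa
  10 |  19 | adbbbaacaccaa
  11 |   7 | adccaabdbbccadbbbaacaccaa
  12 |  23 | baacaccaa
  13 |  22 | bbaacaccaa
  14 |  21 | bbbaacaccaa
  15 |  15 | bbccadbbbaacaccaa
  16 |  16 | bccadbbbaacaccaa
  17 |  13 | bdbbccadbbbaacaccaa
  18 |  29 | caa
  19 |  10 | caabdbbccadbbbaacaccaa
  20 |   2 | caacaadccaabdbbccadbbbaacaccaa
  21 |   5 | caadccaabdbbccadbbbaacaccaa
  22 |  26 | caccaa
  23 |  18 | cadbbbaacaccaa
  24 |  28 | ccaa
  25 |   9 | ccaabdbbccadbbbaacaccaa
  26 |  17 | ccadbbbaacaccaa
  27 |  20 | dbbbaacaccaa
  28 |  14 | dbbccadbbbaacaccaa
  29 |   1 | dcaacaadccaabdbbccadbbbaacaccaa
  30 |   8 | dccaabdbbccadbbbaacaccaa
  31 |   0 | ddcaacaadccaabdbbccadbbbaacaccaa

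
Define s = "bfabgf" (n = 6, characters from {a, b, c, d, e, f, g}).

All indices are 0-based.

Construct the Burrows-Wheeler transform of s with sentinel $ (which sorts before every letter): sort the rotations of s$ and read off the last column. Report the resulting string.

ff$agbb

rank  rotation last
    0  $bfabgf  f
    1  abgf$bf  f
    2  bfabgf$  $
    3  bgf$bfa  a
    4  f$bfabg  g
    5  fabgf$b  b
    6  gf$bfab  b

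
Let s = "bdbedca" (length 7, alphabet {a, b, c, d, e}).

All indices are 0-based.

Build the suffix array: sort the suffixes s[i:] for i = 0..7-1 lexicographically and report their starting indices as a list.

[6, 0, 2, 5, 1, 4, 3]

rank→(start, suffix):
  0 → (6, 'a')
  1 → (0, 'bdbedca')
  2 → (2, 'bedca')
  3 → (5, 'ca')
  4 → (1, 'dbedca')
  5 → (4, 'dca')
  6 → (3, 'edca')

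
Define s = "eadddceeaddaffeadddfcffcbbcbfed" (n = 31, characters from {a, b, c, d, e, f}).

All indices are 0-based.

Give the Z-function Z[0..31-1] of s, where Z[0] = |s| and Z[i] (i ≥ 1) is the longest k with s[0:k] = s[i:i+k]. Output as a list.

[31, 0, 0, 0, 0, 0, 1, 4, 0, 0, 0, 0, 0, 0, 5, 0, 0, 0, 0, 0, 0, 0, 0, 0, 0, 0, 0, 0, 0, 1, 0]

Z[0]=31
i=1: outside box; Z[1]=0
i=2: outside box; Z[2]=0
i=3: outside box; Z[3]=0
i=4: outside box; Z[4]=0
i=5: outside box; Z[5]=0
i=6: outside box; Z[6]=1 grow→box=[6,7)
i=7: outside box; Z[7]=4 grow→box=[7,11)
i=8: min(r-i=3, Z[1]=0)=0; Z[8]=0
i=9: min(r-i=2, Z[2]=0)=0; Z[9]=0
i=10: min(r-i=1, Z[3]=0)=0; Z[10]=0
i=11: outside box; Z[11]=0
i=12: outside box; Z[12]=0
i=13: outside box; Z[13]=0
i=14: outside box; Z[14]=5 grow→box=[14,19)
i=15: min(r-i=4, Z[1]=0)=0; Z[15]=0
i=16: min(r-i=3, Z[2]=0)=0; Z[16]=0
i=17: min(r-i=2, Z[3]=0)=0; Z[17]=0
i=18: min(r-i=1, Z[4]=0)=0; Z[18]=0
i=19: outside box; Z[19]=0
i=20: outside box; Z[20]=0
i=21: outside box; Z[21]=0
i=22: outside box; Z[22]=0
i=23: outside box; Z[23]=0
i=24: outside box; Z[24]=0
i=25: outside box; Z[25]=0
i=26: outside box; Z[26]=0
i=27: outside box; Z[27]=0
i=28: outside box; Z[28]=0
i=29: outside box; Z[29]=1 grow→box=[29,30)
i=30: outside box; Z[30]=0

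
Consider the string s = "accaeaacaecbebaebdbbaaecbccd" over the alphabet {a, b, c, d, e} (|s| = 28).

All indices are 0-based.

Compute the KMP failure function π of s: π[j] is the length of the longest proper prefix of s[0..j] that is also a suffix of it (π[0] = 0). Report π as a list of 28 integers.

[0, 0, 0, 1, 0, 1, 1, 2, 1, 0, 0, 0, 0, 0, 1, 0, 0, 0, 0, 0, 1, 1, 0, 0, 0, 0, 0, 0]

π[0] = 0
j=1 s[j]='c': π[1]=0 (border '')
j=2 s[j]='c': π[2]=0 (border '')
j=3 s[j]='a': π[3]=1 (border 'a')
j=4 s[j]='e': k: 1→0; π[4]=0 (border '')
j=5 s[j]='a': π[5]=1 (border 'a')
j=6 s[j]='a': k: 1→0; π[6]=1 (border 'a')
j=7 s[j]='c': π[7]=2 (border 'ac')
j=8 s[j]='a': k: 2→0; π[8]=1 (border 'a')
j=9 s[j]='e': k: 1→0; π[9]=0 (border '')
j=10 s[j]='c': π[10]=0 (border '')
j=11 s[j]='b': π[11]=0 (border '')
j=12 s[j]='e': π[12]=0 (border '')
j=13 s[j]='b': π[13]=0 (border '')
j=14 s[j]='a': π[14]=1 (border 'a')
j=15 s[j]='e': k: 1→0; π[15]=0 (border '')
j=16 s[j]='b': π[16]=0 (border '')
j=17 s[j]='d': π[17]=0 (border '')
j=18 s[j]='b': π[18]=0 (border '')
j=19 s[j]='b': π[19]=0 (border '')
j=20 s[j]='a': π[20]=1 (border 'a')
j=21 s[j]='a': k: 1→0; π[21]=1 (border 'a')
j=22 s[j]='e': k: 1→0; π[22]=0 (border '')
j=23 s[j]='c': π[23]=0 (border '')
j=24 s[j]='b': π[24]=0 (border '')
j=25 s[j]='c': π[25]=0 (border '')
j=26 s[j]='c': π[26]=0 (border '')
j=27 s[j]='d': π[27]=0 (border '')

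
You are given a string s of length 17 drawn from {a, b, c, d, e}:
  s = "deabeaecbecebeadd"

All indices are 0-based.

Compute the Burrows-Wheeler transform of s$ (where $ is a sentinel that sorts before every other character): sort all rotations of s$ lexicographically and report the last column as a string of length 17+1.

deeeeaceeda$dbbcab

rank  rotation            last
    0  $deabeaecbecebeadd  d
    1  abeaecbecebeadd$de  e
    2  add$deabeaecbecebe  e
    3  aecbecebeadd$deabe  e
    4  beadd$deabeaecbece  e
    5  beaecbecebeadd$dea  a
    6  becebeadd$deabeaec  c
    7  cbecebeadd$deabeae  e
    8  cebeadd$deabeaecbe  e
    9  d$deabeaecbecebead  d
   10  dd$deabeaecbecebea  a
   11  deabeaecbecebeadd$  $
   12  eabeaecbecebeadd$d  d
   13  eadd$deabeaecbeceb  b
   14  eaecbecebeadd$deab  b
   15  ebeadd$deabeaecbec  c
   16  ecbecebeadd$deabea  a
   17  ecebeadd$deabeaecb  b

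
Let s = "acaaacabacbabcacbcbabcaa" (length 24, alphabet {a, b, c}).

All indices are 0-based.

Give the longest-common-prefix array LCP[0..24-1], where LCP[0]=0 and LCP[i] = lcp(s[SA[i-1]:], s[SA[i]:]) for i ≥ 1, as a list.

sorted suffixes:
  #0 SA[0]=23  'a'
  #1 SA[1]=22  'aa'
  #2 SA[2]=2  'aaacabacbabcacbcbabcaa'
  #3 SA[3]=3  'aacabacbabcacbcbabcaa'
  #4 SA[4]=6  'abacbabcacbcbabcaa'
  #5 SA[5]=19  'abcaa'
  #6 SA[6]=11  'abcacbcbabcaa'
  #7 SA[7]=0  'acaaacabacbabcacbcbabcaa'
  #8 SA[8]=4  'acabacbabcacbcbabcaa'
  #9 SA[9]=8  'acbabcacbcbabcaa'
  #10 SA[10]=14  'acbcbabcaa'
  #11 SA[11]=18  'babcaa'
  #12 SA[12]=10  'babcacbcbabcaa'
  #13 SA[13]=7  'bacbabcacbcbabcaa'
  #14 SA[14]=20  'bcaa'
  #15 SA[15]=12  'bcacbcbabcaa'
  #16 SA[16]=16  'bcbabcaa'
  #17 SA[17]=21  'caa'
  #18 SA[18]=1  'caaacabacbabcacbcbabcaa'
  #19 SA[19]=5  'cabacbabcacbcbabcaa'
  #20 SA[20]=13  'cacbcbabcaa'
  #21 SA[21]=17  'cbabcaa'
  #22 SA[22]=9  'cbabcacbcbabcaa'
  #23 SA[23]=15  'cbcbabcaa'

SA = [23, 22, 2, 3, 6, 19, 11, 0, 4, 8, 14, 18, 10, 7, 20, 12, 16, 21, 1, 5, 13, 17, 9, 15]
rank  pair      lcp
   1  s[23:],s[22:]  1  'a'
   2  s[22:],s[2:]  2  'aa'
   3  s[2:],s[3:]  2  'aa'
   4  s[3:],s[6:]  1  'a'
   5  s[6:],s[19:]  2  'ab'
   6  s[19:],s[11:]  4  'abca'
   7  s[11:],s[0:]  1  'a'
   8  s[0:],s[4:]  3  'aca'
   9  s[4:],s[8:]  2  'ac'
  10  s[8:],s[14:]  3  'acb'
  11  s[14:],s[18:]  0  ''
  12  s[18:],s[10:]  5  'babca'
  13  s[10:],s[7:]  2  'ba'
  14  s[7:],s[20:]  1  'b'
  15  s[20:],s[12:]  3  'bca'
  16  s[12:],s[16:]  2  'bc'
  17  s[16:],s[21:]  0  ''
  18  s[21:],s[1:]  3  'caa'
  19  s[1:],s[5:]  2  'ca'
  20  s[5:],s[13:]  2  'ca'
  21  s[13:],s[17:]  1  'c'
  22  s[17:],s[9:]  6  'cbabca'
  23  s[9:],s[15:]  2  'cb'

[0, 1, 2, 2, 1, 2, 4, 1, 3, 2, 3, 0, 5, 2, 1, 3, 2, 0, 3, 2, 2, 1, 6, 2]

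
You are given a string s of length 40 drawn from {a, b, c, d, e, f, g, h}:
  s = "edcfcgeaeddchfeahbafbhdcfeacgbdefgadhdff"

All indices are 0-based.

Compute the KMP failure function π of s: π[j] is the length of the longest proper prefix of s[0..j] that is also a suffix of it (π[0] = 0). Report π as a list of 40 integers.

[0, 0, 0, 0, 0, 0, 1, 0, 1, 2, 0, 0, 0, 0, 1, 0, 0, 0, 0, 0, 0, 0, 0, 0, 0, 1, 0, 0, 0, 0, 0, 1, 0, 0, 0, 0, 0, 0, 0, 0]

π[0] = 0
j=1 s[j]='d': π[1]=0 (border '')
j=2 s[j]='c': π[2]=0 (border '')
j=3 s[j]='f': π[3]=0 (border '')
j=4 s[j]='c': π[4]=0 (border '')
j=5 s[j]='g': π[5]=0 (border '')
j=6 s[j]='e': π[6]=1 (border 'e')
j=7 s[j]='a': k: 1→0; π[7]=0 (border '')
j=8 s[j]='e': π[8]=1 (border 'e')
j=9 s[j]='d': π[9]=2 (border 'ed')
j=10 s[j]='d': k: 2→0; π[10]=0 (border '')
j=11 s[j]='c': π[11]=0 (border '')
j=12 s[j]='h': π[12]=0 (border '')
j=13 s[j]='f': π[13]=0 (border '')
j=14 s[j]='e': π[14]=1 (border 'e')
j=15 s[j]='a': k: 1→0; π[15]=0 (border '')
j=16 s[j]='h': π[16]=0 (border '')
j=17 s[j]='b': π[17]=0 (border '')
j=18 s[j]='a': π[18]=0 (border '')
j=19 s[j]='f': π[19]=0 (border '')
j=20 s[j]='b': π[20]=0 (border '')
j=21 s[j]='h': π[21]=0 (border '')
j=22 s[j]='d': π[22]=0 (border '')
j=23 s[j]='c': π[23]=0 (border '')
j=24 s[j]='f': π[24]=0 (border '')
j=25 s[j]='e': π[25]=1 (border 'e')
j=26 s[j]='a': k: 1→0; π[26]=0 (border '')
j=27 s[j]='c': π[27]=0 (border '')
j=28 s[j]='g': π[28]=0 (border '')
j=29 s[j]='b': π[29]=0 (border '')
j=30 s[j]='d': π[30]=0 (border '')
j=31 s[j]='e': π[31]=1 (border 'e')
j=32 s[j]='f': k: 1→0; π[32]=0 (border '')
j=33 s[j]='g': π[33]=0 (border '')
j=34 s[j]='a': π[34]=0 (border '')
j=35 s[j]='d': π[35]=0 (border '')
j=36 s[j]='h': π[36]=0 (border '')
j=37 s[j]='d': π[37]=0 (border '')
j=38 s[j]='f': π[38]=0 (border '')
j=39 s[j]='f': π[39]=0 (border '')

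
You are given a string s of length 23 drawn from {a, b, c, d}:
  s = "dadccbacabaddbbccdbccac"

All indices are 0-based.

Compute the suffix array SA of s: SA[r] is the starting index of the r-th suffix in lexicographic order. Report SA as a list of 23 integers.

sorted suffixes:
  #0 SA[0]=8  'abaddbbccdbccac'
  #1 SA[1]=21  'ac'
  #2 SA[2]=6  'acabaddbbccdbccac'
  #3 SA[3]=1  'adccbacabaddbbccdbccac'
  #4 SA[4]=10  'addbbccdbccac'
  #5 SA[5]=5  'bacabaddbbccdbccac'
  #6 SA[6]=9  'baddbbccdbccac'
  #7 SA[7]=13  'bbccdbccac'
  #8 SA[8]=18  'bccac'
  #9 SA[9]=14  'bccdbccac'
  #10 SA[10]=22  'c'
  #11 SA[11]=7  'cabaddbbccdbccac'
  #12 SA[12]=20  'cac'
  #13 SA[13]=4  'cbacabaddbbccdbccac'
  #14 SA[14]=19  'ccac'
  #15 SA[15]=3  'ccbacabaddbbccdbccac'
  #16 SA[16]=15  'ccdbccac'
  #17 SA[17]=16  'cdbccac'
  #18 SA[18]=0  'dadccbacabaddbbccdbccac'
  #19 SA[19]=12  'dbbccdbccac'
  #20 SA[20]=17  'dbccac'
  #21 SA[21]=2  'dccbacabaddbbccdbccac'
  #22 SA[22]=11  'ddbbccdbccac'

[8, 21, 6, 1, 10, 5, 9, 13, 18, 14, 22, 7, 20, 4, 19, 3, 15, 16, 0, 12, 17, 2, 11]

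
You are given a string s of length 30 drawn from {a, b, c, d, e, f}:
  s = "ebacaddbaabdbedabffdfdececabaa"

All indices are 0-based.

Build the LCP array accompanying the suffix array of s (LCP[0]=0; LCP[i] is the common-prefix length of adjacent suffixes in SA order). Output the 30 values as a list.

sorted suffixes:
  #0 SA[0]=29  'a'
  #1 SA[1]=28  'aa'
  #2 SA[2]=8  'aabdbedabffdfdececabaa'
  #3 SA[3]=26  'abaa'
  #4 SA[4]=9  'abdbedabffdfdececabaa'
  #5 SA[5]=15  'abffdfdececabaa'
  #6 SA[6]=2  'acaddbaabdbedabffdfdececabaa'
  #7 SA[7]=4  'addbaabdbedabffdfdececabaa'
  #8 SA[8]=27  'baa'
  #9 SA[9]=7  'baabdbedabffdfdececabaa'
  #10 SA[10]=1  'bacaddbaabdbedabffdfdececabaa'
  #11 SA[11]=10  'bdbedabffdfdececabaa'
  #12 SA[12]=12  'bedabffdfdececabaa'
  #13 SA[13]=16  'bffdfdececabaa'
  #14 SA[14]=25  'cabaa'
  #15 SA[15]=3  'caddbaabdbedabffdfdececabaa'
  #16 SA[16]=23  'cecabaa'
  #17 SA[17]=14  'dabffdfdececabaa'
  #18 SA[18]=6  'dbaabdbedabffdfdececabaa'
  #19 SA[19]=11  'dbedabffdfdececabaa'
  #20 SA[20]=5  'ddbaabdbedabffdfdececabaa'
  #21 SA[21]=21  'dececabaa'
  #22 SA[22]=19  'dfdececabaa'
  #23 SA[23]=0  'ebacaddbaabdbedabffdfdececabaa'
  #24 SA[24]=24  'ecabaa'
  #25 SA[25]=22  'ececabaa'
  #26 SA[26]=13  'edabffdfdececabaa'
  #27 SA[27]=20  'fdececabaa'
  #28 SA[28]=18  'fdfdececabaa'
  #29 SA[29]=17  'ffdfdececabaa'

SA = [29, 28, 8, 26, 9, 15, 2, 4, 27, 7, 1, 10, 12, 16, 25, 3, 23, 14, 6, 11, 5, 21, 19, 0, 24, 22, 13, 20, 18, 17]
[i] adj suffixes → lcp
  [1] 29/28 → 1 ('a')
  [2] 28/8 → 2 ('aa')
  [3] 8/26 → 1 ('a')
  [4] 26/9 → 2 ('ab')
  [5] 9/15 → 2 ('ab')
  [6] 15/2 → 1 ('a')
  [7] 2/4 → 1 ('a')
  [8] 4/27 → 0 ('')
  [9] 27/7 → 3 ('baa')
  [10] 7/1 → 2 ('ba')
  [11] 1/10 → 1 ('b')
  [12] 10/12 → 1 ('b')
  [13] 12/16 → 1 ('b')
  [14] 16/25 → 0 ('')
  [15] 25/3 → 2 ('ca')
  [16] 3/23 → 1 ('c')
  [17] 23/14 → 0 ('')
  [18] 14/6 → 1 ('d')
  [19] 6/11 → 2 ('db')
  [20] 11/5 → 1 ('d')
  [21] 5/21 → 1 ('d')
  [22] 21/19 → 1 ('d')
  [23] 19/0 → 0 ('')
  [24] 0/24 → 1 ('e')
  [25] 24/22 → 2 ('ec')
  [26] 22/13 → 1 ('e')
  [27] 13/20 → 0 ('')
  [28] 20/18 → 2 ('fd')
  [29] 18/17 → 1 ('f')

[0, 1, 2, 1, 2, 2, 1, 1, 0, 3, 2, 1, 1, 1, 0, 2, 1, 0, 1, 2, 1, 1, 1, 0, 1, 2, 1, 0, 2, 1]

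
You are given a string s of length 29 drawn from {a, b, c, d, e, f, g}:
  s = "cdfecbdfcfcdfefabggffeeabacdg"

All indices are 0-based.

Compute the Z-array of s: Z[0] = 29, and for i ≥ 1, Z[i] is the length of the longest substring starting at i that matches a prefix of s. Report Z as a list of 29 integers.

Z[0]=29
i=1: i≥r, start 0; Z[1]=0
i=2: i≥r, start 0; Z[2]=0
i=3: i≥r, start 0; Z[3]=0
i=4: i≥r, start 0; Z[4]=1 grow→box=[4,5)
i=5: i≥r, start 0; Z[5]=0
i=6: i≥r, start 0; Z[6]=0
i=7: i≥r, start 0; Z[7]=0
i=8: i≥r, start 0; Z[8]=1 grow→box=[8,9)
i=9: i≥r, start 0; Z[9]=0
i=10: i≥r, start 0; Z[10]=4 grow→box=[10,14)
i=11: min(r-i=3, Z[1]=0)=0; Z[11]=0
i=12: min(r-i=2, Z[2]=0)=0; Z[12]=0
i=13: min(r-i=1, Z[3]=0)=0; Z[13]=0
i=14: i≥r, start 0; Z[14]=0
i=15: i≥r, start 0; Z[15]=0
i=16: i≥r, start 0; Z[16]=0
i=17: i≥r, start 0; Z[17]=0
i=18: i≥r, start 0; Z[18]=0
i=19: i≥r, start 0; Z[19]=0
i=20: i≥r, start 0; Z[20]=0
i=21: i≥r, start 0; Z[21]=0
i=22: i≥r, start 0; Z[22]=0
i=23: i≥r, start 0; Z[23]=0
i=24: i≥r, start 0; Z[24]=0
i=25: i≥r, start 0; Z[25]=0
i=26: i≥r, start 0; Z[26]=2 grow→box=[26,28)
i=27: min(r-i=1, Z[1]=0)=0; Z[27]=0
i=28: i≥r, start 0; Z[28]=0

[29, 0, 0, 0, 1, 0, 0, 0, 1, 0, 4, 0, 0, 0, 0, 0, 0, 0, 0, 0, 0, 0, 0, 0, 0, 0, 2, 0, 0]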